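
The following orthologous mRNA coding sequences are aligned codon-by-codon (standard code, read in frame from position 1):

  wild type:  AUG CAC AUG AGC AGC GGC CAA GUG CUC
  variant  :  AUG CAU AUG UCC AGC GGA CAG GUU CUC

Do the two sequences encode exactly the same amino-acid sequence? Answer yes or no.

Codon 1: AUG Met / AUG Met — identical.
Codon 2: CAC His / CAU His — synonymous.
Codon 3: AUG Met / AUG Met — identical.
Codon 4: AGC Ser / UCC Ser — synonymous.
Codon 5: AGC Ser / AGC Ser — identical.
Codon 6: GGC Gly / GGA Gly — synonymous.
Codon 7: CAA Gln / CAG Gln — synonymous.
Codon 8: GUG Val / GUU Val — synonymous.
Codon 9: CUC Leu / CUC Leu — identical.
Nonsynonymous differences: 0 → same protein.

yes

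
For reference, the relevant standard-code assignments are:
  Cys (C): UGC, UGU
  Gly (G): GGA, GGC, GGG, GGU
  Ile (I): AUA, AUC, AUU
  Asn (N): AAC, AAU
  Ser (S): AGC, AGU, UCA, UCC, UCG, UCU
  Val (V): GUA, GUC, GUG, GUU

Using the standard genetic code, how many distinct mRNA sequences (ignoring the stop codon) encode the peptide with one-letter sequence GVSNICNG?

9216

Gly: 4 codons.
Val: 4 codons.
Ser: 6 codons.
Asn: 2 codons.
Ile: 3 codons.
Cys: 2 codons.
Asn: 2 codons.
Gly: 4 codons.
4 × 4 × 6 × 2 × 3 × 2 × 2 × 4 = 9216.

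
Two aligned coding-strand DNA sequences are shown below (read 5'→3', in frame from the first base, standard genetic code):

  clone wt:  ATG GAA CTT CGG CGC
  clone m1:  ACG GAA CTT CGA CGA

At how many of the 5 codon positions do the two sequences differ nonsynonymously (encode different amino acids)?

Codon 1: ATG Met / ACG Thr — nonsynonymous.
Codon 2: GAA Glu / GAA Glu — identical.
Codon 3: CTT Leu / CTT Leu — identical.
Codon 4: CGG Arg / CGA Arg — synonymous.
Codon 5: CGC Arg / CGA Arg — synonymous.
Nonsynonymous differences: 1.

1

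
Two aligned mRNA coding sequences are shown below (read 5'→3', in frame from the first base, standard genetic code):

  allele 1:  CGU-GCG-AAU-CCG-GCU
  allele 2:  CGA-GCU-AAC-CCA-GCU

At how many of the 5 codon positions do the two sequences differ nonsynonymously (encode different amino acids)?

Codon 1: CGU Arg / CGA Arg — synonymous.
Codon 2: GCG Ala / GCU Ala — synonymous.
Codon 3: AAU Asn / AAC Asn — synonymous.
Codon 4: CCG Pro / CCA Pro — synonymous.
Codon 5: GCU Ala / GCU Ala — identical.
Nonsynonymous differences: 0.

0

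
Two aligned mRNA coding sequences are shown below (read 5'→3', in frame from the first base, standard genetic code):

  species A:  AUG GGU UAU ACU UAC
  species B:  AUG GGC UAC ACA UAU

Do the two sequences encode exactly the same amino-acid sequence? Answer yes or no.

yes

Codon 1: AUG Met / AUG Met — identical.
Codon 2: GGU Gly / GGC Gly — synonymous.
Codon 3: UAU Tyr / UAC Tyr — synonymous.
Codon 4: ACU Thr / ACA Thr — synonymous.
Codon 5: UAC Tyr / UAU Tyr — synonymous.
Nonsynonymous differences: 0 → same protein.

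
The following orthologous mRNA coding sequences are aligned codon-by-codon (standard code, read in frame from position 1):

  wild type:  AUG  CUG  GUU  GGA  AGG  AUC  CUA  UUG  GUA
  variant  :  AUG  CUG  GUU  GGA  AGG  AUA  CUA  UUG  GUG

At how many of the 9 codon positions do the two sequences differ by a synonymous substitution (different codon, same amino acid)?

2

Codon 1: AUG Met / AUG Met — identical.
Codon 2: CUG Leu / CUG Leu — identical.
Codon 3: GUU Val / GUU Val — identical.
Codon 4: GGA Gly / GGA Gly — identical.
Codon 5: AGG Arg / AGG Arg — identical.
Codon 6: AUC Ile / AUA Ile — synonymous.
Codon 7: CUA Leu / CUA Leu — identical.
Codon 8: UUG Leu / UUG Leu — identical.
Codon 9: GUA Val / GUG Val — synonymous.
Synonymous differences: 2.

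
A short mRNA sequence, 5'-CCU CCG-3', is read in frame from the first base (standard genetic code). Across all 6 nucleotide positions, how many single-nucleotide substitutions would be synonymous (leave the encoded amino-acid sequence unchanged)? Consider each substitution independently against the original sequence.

Codon 1 (CCU, Pro): 3 synonymous substitutions.
Codon 2 (CCG, Pro): 3 synonymous substitutions.
Total: 3 + 3 = 6.

6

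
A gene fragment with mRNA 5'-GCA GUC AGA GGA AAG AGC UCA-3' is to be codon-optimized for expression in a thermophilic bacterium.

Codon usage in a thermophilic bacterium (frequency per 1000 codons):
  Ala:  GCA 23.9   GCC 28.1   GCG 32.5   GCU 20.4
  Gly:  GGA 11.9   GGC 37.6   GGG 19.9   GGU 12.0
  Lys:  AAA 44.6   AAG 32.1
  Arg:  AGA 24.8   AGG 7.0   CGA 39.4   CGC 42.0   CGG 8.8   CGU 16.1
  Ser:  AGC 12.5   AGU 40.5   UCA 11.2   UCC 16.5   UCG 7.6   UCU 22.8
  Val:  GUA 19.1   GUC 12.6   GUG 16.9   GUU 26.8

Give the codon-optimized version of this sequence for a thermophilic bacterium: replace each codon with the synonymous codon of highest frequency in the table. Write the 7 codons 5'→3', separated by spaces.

Codon 1 (Ala): best is GCG at 32.5.
Codon 2 (Val): best is GUU at 26.8.
Codon 3 (Arg): best is CGC at 42.0.
Codon 4 (Gly): best is GGC at 37.6.
Codon 5 (Lys): best is AAA at 44.6.
Codon 6 (Ser): best is AGU at 40.5.
Codon 7 (Ser): best is AGU at 40.5.

GCG GUU CGC GGC AAA AGU AGU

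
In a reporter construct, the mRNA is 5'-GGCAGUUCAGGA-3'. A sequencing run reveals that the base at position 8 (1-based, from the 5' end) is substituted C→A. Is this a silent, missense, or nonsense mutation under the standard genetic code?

Position 8 falls in codon 3: UCA → Ser.
After the substitution the codon is UAA → Stop.
The new codon is a stop codon, so this is a nonsense mutation.

nonsense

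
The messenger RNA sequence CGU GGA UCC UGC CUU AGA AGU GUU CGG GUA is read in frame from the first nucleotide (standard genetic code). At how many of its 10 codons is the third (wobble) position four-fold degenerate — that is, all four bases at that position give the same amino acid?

Codon 1 CGU (Arg): third position 4-fold.
Codon 2 GGA (Gly): third position 4-fold.
Codon 3 UCC (Ser): third position 4-fold.
Codon 4 UGC (Cys): third position 2-fold.
Codon 5 CUU (Leu): third position 4-fold.
Codon 6 AGA (Arg): third position 2-fold.
Codon 7 AGU (Ser): third position 2-fold.
Codon 8 GUU (Val): third position 4-fold.
Codon 9 CGG (Arg): third position 4-fold.
Codon 10 GUA (Val): third position 4-fold.
Four-fold degenerate third positions: 7.

7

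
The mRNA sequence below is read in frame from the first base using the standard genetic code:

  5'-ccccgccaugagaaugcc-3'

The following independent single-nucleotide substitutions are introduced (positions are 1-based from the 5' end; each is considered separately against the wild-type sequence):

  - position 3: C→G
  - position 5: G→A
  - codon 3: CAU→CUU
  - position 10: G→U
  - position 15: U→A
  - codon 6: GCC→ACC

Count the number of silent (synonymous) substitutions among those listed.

1

Codon 1: CCC (Pro) → CCG (Pro) — synonymous.
Codon 2: CGC (Arg) → CAC (His) — missense.
Codon 3: CAU (His) → CUU (Leu) — missense.
Codon 4: GAG (Glu) → UAG (Stop) — nonsense.
Codon 5: AAU (Asn) → AAA (Lys) — missense.
Codon 6: GCC (Ala) → ACC (Thr) — missense.
Synonymous: 1 of 6.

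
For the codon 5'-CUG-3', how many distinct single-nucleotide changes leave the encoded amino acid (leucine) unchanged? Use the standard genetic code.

Position 1: UUG → 1 synonymous.
Position 2: none → 0 synonymous.
Position 3: CUU, CUC, CUA → 3 synonymous.
Total: 1 + 0 + 3 = 4.

4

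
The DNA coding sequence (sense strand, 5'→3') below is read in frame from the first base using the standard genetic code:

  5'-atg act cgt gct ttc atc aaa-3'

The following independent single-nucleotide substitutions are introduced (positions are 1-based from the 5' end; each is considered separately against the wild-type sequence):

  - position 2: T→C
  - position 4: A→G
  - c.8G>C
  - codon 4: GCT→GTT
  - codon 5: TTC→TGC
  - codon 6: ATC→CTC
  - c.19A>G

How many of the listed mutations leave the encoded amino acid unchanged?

Codon 1: ATG (Met) → ACG (Thr) — missense.
Codon 2: ACT (Thr) → GCT (Ala) — missense.
Codon 3: CGT (Arg) → CCT (Pro) — missense.
Codon 4: GCT (Ala) → GTT (Val) — missense.
Codon 5: TTC (Phe) → TGC (Cys) — missense.
Codon 6: ATC (Ile) → CTC (Leu) — missense.
Codon 7: AAA (Lys) → GAA (Glu) — missense.
Synonymous: 0 of 7.

0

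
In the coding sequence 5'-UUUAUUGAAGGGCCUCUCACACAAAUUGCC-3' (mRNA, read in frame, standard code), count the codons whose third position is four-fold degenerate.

5

Codon 1 UUU (Phe): third position 2-fold.
Codon 2 AUU (Ile): third position 3-fold.
Codon 3 GAA (Glu): third position 2-fold.
Codon 4 GGG (Gly): third position 4-fold.
Codon 5 CCU (Pro): third position 4-fold.
Codon 6 CUC (Leu): third position 4-fold.
Codon 7 ACA (Thr): third position 4-fold.
Codon 8 CAA (Gln): third position 2-fold.
Codon 9 AUU (Ile): third position 3-fold.
Codon 10 GCC (Ala): third position 4-fold.
Four-fold degenerate third positions: 5.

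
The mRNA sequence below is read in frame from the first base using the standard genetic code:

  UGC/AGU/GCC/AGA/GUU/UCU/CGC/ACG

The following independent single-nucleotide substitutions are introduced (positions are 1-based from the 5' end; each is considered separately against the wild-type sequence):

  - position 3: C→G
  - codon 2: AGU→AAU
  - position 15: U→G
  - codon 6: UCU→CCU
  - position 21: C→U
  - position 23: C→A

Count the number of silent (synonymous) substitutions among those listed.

Codon 1: UGC (Cys) → UGG (Trp) — missense.
Codon 2: AGU (Ser) → AAU (Asn) — missense.
Codon 5: GUU (Val) → GUG (Val) — synonymous.
Codon 6: UCU (Ser) → CCU (Pro) — missense.
Codon 7: CGC (Arg) → CGU (Arg) — synonymous.
Codon 8: ACG (Thr) → AAG (Lys) — missense.
Synonymous: 2 of 6.

2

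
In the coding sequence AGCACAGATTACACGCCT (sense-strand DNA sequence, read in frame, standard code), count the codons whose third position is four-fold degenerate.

Codon 1 AGC (Ser): third position 2-fold.
Codon 2 ACA (Thr): third position 4-fold.
Codon 3 GAT (Asp): third position 2-fold.
Codon 4 TAC (Tyr): third position 2-fold.
Codon 5 ACG (Thr): third position 4-fold.
Codon 6 CCT (Pro): third position 4-fold.
Four-fold degenerate third positions: 3.

3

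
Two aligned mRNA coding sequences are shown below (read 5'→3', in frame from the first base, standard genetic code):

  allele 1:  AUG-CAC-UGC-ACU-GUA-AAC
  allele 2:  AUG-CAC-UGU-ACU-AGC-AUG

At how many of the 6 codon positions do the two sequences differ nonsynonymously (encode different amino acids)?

Codon 1: AUG Met / AUG Met — identical.
Codon 2: CAC His / CAC His — identical.
Codon 3: UGC Cys / UGU Cys — synonymous.
Codon 4: ACU Thr / ACU Thr — identical.
Codon 5: GUA Val / AGC Ser — nonsynonymous.
Codon 6: AAC Asn / AUG Met — nonsynonymous.
Nonsynonymous differences: 2.

2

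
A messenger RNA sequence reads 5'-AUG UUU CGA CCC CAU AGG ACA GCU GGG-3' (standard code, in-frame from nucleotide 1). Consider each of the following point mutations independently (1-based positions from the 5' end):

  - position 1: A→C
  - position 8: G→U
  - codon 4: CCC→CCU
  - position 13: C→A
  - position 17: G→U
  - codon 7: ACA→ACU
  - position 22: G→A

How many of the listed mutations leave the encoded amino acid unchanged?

2

Codon 1: AUG (Met) → CUG (Leu) — missense.
Codon 3: CGA (Arg) → CUA (Leu) — missense.
Codon 4: CCC (Pro) → CCU (Pro) — synonymous.
Codon 5: CAU (His) → AAU (Asn) — missense.
Codon 6: AGG (Arg) → AUG (Met) — missense.
Codon 7: ACA (Thr) → ACU (Thr) — synonymous.
Codon 8: GCU (Ala) → ACU (Thr) — missense.
Synonymous: 2 of 7.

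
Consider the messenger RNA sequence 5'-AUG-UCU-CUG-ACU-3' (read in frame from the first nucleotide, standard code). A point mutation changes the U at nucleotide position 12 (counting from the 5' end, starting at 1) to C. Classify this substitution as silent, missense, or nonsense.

Position 12 falls in codon 4: ACU → Thr.
After the substitution the codon is ACC → Thr.
Both encode Thr, so the change is synonymous.

silent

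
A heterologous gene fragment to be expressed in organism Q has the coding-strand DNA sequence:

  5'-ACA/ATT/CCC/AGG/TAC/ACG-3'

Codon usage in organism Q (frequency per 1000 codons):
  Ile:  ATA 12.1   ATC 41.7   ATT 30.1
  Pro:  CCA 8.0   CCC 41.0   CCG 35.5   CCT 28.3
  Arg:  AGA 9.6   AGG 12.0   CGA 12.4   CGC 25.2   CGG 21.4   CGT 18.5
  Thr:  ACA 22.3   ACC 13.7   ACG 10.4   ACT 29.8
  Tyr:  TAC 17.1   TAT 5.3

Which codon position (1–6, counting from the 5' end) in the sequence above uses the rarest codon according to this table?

6

Codon 1 ACA (Thr): 22.3 per 1000.
Codon 2 ATT (Ile): 30.1 per 1000.
Codon 3 CCC (Pro): 41.0 per 1000.
Codon 4 AGG (Arg): 12.0 per 1000.
Codon 5 TAC (Tyr): 17.1 per 1000.
Codon 6 ACG (Thr): 10.4 per 1000.
Lowest frequency is 10.4 at codon 6.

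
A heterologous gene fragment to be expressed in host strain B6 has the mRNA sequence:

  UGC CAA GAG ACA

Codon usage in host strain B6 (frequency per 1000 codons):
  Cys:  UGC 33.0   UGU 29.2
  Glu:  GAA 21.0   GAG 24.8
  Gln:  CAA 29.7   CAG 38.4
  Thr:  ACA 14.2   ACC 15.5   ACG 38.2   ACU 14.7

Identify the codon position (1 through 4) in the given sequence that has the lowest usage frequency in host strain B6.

4

Codon 1 UGC (Cys): 33.0 per 1000.
Codon 2 CAA (Gln): 29.7 per 1000.
Codon 3 GAG (Glu): 24.8 per 1000.
Codon 4 ACA (Thr): 14.2 per 1000.
Lowest frequency is 14.2 at codon 4.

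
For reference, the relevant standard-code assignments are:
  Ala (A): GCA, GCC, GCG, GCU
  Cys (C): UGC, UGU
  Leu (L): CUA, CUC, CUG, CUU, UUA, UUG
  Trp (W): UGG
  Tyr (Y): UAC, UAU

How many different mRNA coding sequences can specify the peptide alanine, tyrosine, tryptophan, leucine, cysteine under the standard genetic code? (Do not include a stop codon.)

96

Ala: 4 codons.
Tyr: 2 codons.
Trp: 1 codon.
Leu: 6 codons.
Cys: 2 codons.
4 × 2 × 1 × 6 × 2 = 96.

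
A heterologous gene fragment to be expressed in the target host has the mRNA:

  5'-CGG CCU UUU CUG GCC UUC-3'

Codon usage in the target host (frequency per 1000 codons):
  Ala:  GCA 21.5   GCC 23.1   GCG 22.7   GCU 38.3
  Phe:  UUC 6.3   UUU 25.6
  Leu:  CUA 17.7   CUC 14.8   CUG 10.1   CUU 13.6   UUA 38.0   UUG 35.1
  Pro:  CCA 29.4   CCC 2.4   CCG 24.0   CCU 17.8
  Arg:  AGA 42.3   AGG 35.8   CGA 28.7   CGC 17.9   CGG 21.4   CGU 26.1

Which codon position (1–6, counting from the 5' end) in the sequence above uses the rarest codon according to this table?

Codon 1 CGG (Arg): 21.4 per 1000.
Codon 2 CCU (Pro): 17.8 per 1000.
Codon 3 UUU (Phe): 25.6 per 1000.
Codon 4 CUG (Leu): 10.1 per 1000.
Codon 5 GCC (Ala): 23.1 per 1000.
Codon 6 UUC (Phe): 6.3 per 1000.
Lowest frequency is 6.3 at codon 6.

6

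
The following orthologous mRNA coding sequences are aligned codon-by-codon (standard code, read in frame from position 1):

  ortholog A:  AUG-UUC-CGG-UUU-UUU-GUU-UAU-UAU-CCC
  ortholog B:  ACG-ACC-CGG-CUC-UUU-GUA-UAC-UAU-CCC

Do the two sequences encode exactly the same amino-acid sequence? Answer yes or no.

Codon 1: AUG Met / ACG Thr — nonsynonymous.
Codon 2: UUC Phe / ACC Thr — nonsynonymous.
Codon 3: CGG Arg / CGG Arg — identical.
Codon 4: UUU Phe / CUC Leu — nonsynonymous.
Codon 5: UUU Phe / UUU Phe — identical.
Codon 6: GUU Val / GUA Val — synonymous.
Codon 7: UAU Tyr / UAC Tyr — synonymous.
Codon 8: UAU Tyr / UAU Tyr — identical.
Codon 9: CCC Pro / CCC Pro — identical.
Nonsynonymous differences: 3 → different protein.

no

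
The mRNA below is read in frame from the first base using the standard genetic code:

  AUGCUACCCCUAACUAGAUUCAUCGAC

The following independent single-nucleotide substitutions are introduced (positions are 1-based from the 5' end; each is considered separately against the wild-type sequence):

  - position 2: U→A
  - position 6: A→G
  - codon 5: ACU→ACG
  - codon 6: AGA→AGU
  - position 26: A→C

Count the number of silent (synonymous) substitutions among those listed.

2

Codon 1: AUG (Met) → AAG (Lys) — missense.
Codon 2: CUA (Leu) → CUG (Leu) — synonymous.
Codon 5: ACU (Thr) → ACG (Thr) — synonymous.
Codon 6: AGA (Arg) → AGU (Ser) — missense.
Codon 9: GAC (Asp) → GCC (Ala) — missense.
Synonymous: 2 of 5.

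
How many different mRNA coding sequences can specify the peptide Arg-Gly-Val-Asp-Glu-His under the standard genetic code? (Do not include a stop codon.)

Arg: 6 codons.
Gly: 4 codons.
Val: 4 codons.
Asp: 2 codons.
Glu: 2 codons.
His: 2 codons.
6 × 4 × 4 × 2 × 2 × 2 = 768.

768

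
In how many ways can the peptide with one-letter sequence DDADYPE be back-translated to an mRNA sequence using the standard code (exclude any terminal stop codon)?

Asp: 2 codons.
Asp: 2 codons.
Ala: 4 codons.
Asp: 2 codons.
Tyr: 2 codons.
Pro: 4 codons.
Glu: 2 codons.
2 × 2 × 4 × 2 × 2 × 4 × 2 = 512.

512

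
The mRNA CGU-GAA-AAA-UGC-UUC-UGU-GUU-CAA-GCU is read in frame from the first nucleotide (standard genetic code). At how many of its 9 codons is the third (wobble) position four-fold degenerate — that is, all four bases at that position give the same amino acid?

3

Codon 1 CGU (Arg): third position 4-fold.
Codon 2 GAA (Glu): third position 2-fold.
Codon 3 AAA (Lys): third position 2-fold.
Codon 4 UGC (Cys): third position 2-fold.
Codon 5 UUC (Phe): third position 2-fold.
Codon 6 UGU (Cys): third position 2-fold.
Codon 7 GUU (Val): third position 4-fold.
Codon 8 CAA (Gln): third position 2-fold.
Codon 9 GCU (Ala): third position 4-fold.
Four-fold degenerate third positions: 3.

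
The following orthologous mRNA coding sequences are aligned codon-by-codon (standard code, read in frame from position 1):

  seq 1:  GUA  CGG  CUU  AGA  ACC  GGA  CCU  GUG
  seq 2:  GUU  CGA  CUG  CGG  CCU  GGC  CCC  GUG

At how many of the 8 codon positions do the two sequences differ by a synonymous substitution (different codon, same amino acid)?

6

Codon 1: GUA Val / GUU Val — synonymous.
Codon 2: CGG Arg / CGA Arg — synonymous.
Codon 3: CUU Leu / CUG Leu — synonymous.
Codon 4: AGA Arg / CGG Arg — synonymous.
Codon 5: ACC Thr / CCU Pro — nonsynonymous.
Codon 6: GGA Gly / GGC Gly — synonymous.
Codon 7: CCU Pro / CCC Pro — synonymous.
Codon 8: GUG Val / GUG Val — identical.
Synonymous differences: 6.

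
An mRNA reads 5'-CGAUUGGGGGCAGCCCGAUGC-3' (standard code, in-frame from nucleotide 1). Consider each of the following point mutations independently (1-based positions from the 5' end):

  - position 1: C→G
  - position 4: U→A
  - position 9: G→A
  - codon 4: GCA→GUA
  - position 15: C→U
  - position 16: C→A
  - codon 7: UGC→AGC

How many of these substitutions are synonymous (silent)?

3

Codon 1: CGA (Arg) → GGA (Gly) — missense.
Codon 2: UUG (Leu) → AUG (Met) — missense.
Codon 3: GGG (Gly) → GGA (Gly) — synonymous.
Codon 4: GCA (Ala) → GUA (Val) — missense.
Codon 5: GCC (Ala) → GCU (Ala) — synonymous.
Codon 6: CGA (Arg) → AGA (Arg) — synonymous.
Codon 7: UGC (Cys) → AGC (Ser) — missense.
Synonymous: 3 of 7.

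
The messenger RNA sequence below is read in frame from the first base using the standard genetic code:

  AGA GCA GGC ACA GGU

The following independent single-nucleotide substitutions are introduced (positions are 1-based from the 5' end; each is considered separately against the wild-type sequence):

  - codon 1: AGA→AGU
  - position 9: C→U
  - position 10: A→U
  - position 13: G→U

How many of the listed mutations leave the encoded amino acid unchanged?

Codon 1: AGA (Arg) → AGU (Ser) — missense.
Codon 3: GGC (Gly) → GGU (Gly) — synonymous.
Codon 4: ACA (Thr) → UCA (Ser) — missense.
Codon 5: GGU (Gly) → UGU (Cys) — missense.
Synonymous: 1 of 4.

1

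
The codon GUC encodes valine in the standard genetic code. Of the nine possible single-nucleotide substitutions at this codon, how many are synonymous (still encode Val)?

Position 1: none → 0 synonymous.
Position 2: none → 0 synonymous.
Position 3: GUU, GUA, GUG → 3 synonymous.
Total: 0 + 0 + 3 = 3.

3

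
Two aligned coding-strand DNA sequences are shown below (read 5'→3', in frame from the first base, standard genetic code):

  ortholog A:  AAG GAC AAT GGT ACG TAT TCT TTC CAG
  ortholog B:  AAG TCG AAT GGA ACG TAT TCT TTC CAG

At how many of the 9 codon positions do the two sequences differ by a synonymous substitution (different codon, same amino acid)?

Codon 1: AAG Lys / AAG Lys — identical.
Codon 2: GAC Asp / TCG Ser — nonsynonymous.
Codon 3: AAT Asn / AAT Asn — identical.
Codon 4: GGT Gly / GGA Gly — synonymous.
Codon 5: ACG Thr / ACG Thr — identical.
Codon 6: TAT Tyr / TAT Tyr — identical.
Codon 7: TCT Ser / TCT Ser — identical.
Codon 8: TTC Phe / TTC Phe — identical.
Codon 9: CAG Gln / CAG Gln — identical.
Synonymous differences: 1.

1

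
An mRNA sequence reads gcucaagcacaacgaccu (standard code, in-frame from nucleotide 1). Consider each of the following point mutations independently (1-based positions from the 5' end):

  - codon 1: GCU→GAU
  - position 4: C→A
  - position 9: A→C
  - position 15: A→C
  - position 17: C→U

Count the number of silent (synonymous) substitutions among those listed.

2

Codon 1: GCU (Ala) → GAU (Asp) — missense.
Codon 2: CAA (Gln) → AAA (Lys) — missense.
Codon 3: GCA (Ala) → GCC (Ala) — synonymous.
Codon 5: CGA (Arg) → CGC (Arg) — synonymous.
Codon 6: CCU (Pro) → CUU (Leu) — missense.
Synonymous: 2 of 5.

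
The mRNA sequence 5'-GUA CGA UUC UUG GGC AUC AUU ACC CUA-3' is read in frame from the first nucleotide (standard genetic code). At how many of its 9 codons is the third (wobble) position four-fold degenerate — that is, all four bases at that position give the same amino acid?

5

Codon 1 GUA (Val): third position 4-fold.
Codon 2 CGA (Arg): third position 4-fold.
Codon 3 UUC (Phe): third position 2-fold.
Codon 4 UUG (Leu): third position 2-fold.
Codon 5 GGC (Gly): third position 4-fold.
Codon 6 AUC (Ile): third position 3-fold.
Codon 7 AUU (Ile): third position 3-fold.
Codon 8 ACC (Thr): third position 4-fold.
Codon 9 CUA (Leu): third position 4-fold.
Four-fold degenerate third positions: 5.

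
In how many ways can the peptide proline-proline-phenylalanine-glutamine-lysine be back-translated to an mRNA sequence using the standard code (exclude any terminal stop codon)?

128

Pro: 4 codons.
Pro: 4 codons.
Phe: 2 codons.
Gln: 2 codons.
Lys: 2 codons.
4 × 4 × 2 × 2 × 2 = 128.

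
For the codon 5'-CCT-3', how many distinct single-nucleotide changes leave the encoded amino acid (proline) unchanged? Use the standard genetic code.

Position 1: none → 0 synonymous.
Position 2: none → 0 synonymous.
Position 3: CCC, CCA, CCG → 3 synonymous.
Total: 0 + 0 + 3 = 3.

3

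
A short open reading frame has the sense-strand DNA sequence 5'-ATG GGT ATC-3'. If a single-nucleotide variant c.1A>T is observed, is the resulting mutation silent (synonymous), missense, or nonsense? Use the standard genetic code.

missense

Position 1 falls in codon 1: ATG → Met.
After the substitution the codon is TTG → Leu.
Met ≠ Leu, so this is a missense mutation.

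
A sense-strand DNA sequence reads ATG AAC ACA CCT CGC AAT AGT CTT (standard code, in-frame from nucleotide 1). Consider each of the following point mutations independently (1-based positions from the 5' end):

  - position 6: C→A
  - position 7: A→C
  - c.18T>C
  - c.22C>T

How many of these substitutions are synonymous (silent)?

1

Codon 2: AAC (Asn) → AAA (Lys) — missense.
Codon 3: ACA (Thr) → CCA (Pro) — missense.
Codon 6: AAT (Asn) → AAC (Asn) — synonymous.
Codon 8: CTT (Leu) → TTT (Phe) — missense.
Synonymous: 1 of 4.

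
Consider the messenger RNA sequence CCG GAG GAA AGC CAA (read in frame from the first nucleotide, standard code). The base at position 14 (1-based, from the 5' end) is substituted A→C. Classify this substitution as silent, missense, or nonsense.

missense

Position 14 falls in codon 5: CAA → Gln.
After the substitution the codon is CCA → Pro.
Gln ≠ Pro, so this is a missense mutation.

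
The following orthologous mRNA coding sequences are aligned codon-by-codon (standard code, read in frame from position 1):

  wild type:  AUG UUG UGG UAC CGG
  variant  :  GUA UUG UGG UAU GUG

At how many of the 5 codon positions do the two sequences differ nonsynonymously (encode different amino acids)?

2

Codon 1: AUG Met / GUA Val — nonsynonymous.
Codon 2: UUG Leu / UUG Leu — identical.
Codon 3: UGG Trp / UGG Trp — identical.
Codon 4: UAC Tyr / UAU Tyr — synonymous.
Codon 5: CGG Arg / GUG Val — nonsynonymous.
Nonsynonymous differences: 2.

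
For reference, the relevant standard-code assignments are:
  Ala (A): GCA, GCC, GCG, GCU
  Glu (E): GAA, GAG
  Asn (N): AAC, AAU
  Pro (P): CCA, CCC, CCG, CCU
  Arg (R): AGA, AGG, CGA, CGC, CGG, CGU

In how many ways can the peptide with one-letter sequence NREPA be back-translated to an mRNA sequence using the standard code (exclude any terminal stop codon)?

Asn: 2 codons.
Arg: 6 codons.
Glu: 2 codons.
Pro: 4 codons.
Ala: 4 codons.
2 × 6 × 2 × 4 × 4 = 384.

384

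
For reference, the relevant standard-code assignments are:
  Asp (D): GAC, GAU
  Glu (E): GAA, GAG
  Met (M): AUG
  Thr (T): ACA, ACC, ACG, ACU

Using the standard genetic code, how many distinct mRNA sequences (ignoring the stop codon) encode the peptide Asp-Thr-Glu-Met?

16

Asp: 2 codons.
Thr: 4 codons.
Glu: 2 codons.
Met: 1 codon.
2 × 4 × 2 × 1 = 16.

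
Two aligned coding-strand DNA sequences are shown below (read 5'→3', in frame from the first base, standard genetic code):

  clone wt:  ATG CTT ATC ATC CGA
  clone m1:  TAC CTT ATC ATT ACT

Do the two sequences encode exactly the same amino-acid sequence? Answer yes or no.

Codon 1: ATG Met / TAC Tyr — nonsynonymous.
Codon 2: CTT Leu / CTT Leu — identical.
Codon 3: ATC Ile / ATC Ile — identical.
Codon 4: ATC Ile / ATT Ile — synonymous.
Codon 5: CGA Arg / ACT Thr — nonsynonymous.
Nonsynonymous differences: 2 → different protein.

no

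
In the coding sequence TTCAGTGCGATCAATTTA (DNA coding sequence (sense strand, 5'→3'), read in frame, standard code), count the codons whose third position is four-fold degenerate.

Codon 1 TTC (Phe): third position 2-fold.
Codon 2 AGT (Ser): third position 2-fold.
Codon 3 GCG (Ala): third position 4-fold.
Codon 4 ATC (Ile): third position 3-fold.
Codon 5 AAT (Asn): third position 2-fold.
Codon 6 TTA (Leu): third position 2-fold.
Four-fold degenerate third positions: 1.

1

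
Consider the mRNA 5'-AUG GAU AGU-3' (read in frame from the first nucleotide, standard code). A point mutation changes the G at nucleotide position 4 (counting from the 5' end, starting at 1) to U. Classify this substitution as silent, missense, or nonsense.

missense

Position 4 falls in codon 2: GAU → Asp.
After the substitution the codon is UAU → Tyr.
Asp ≠ Tyr, so this is a missense mutation.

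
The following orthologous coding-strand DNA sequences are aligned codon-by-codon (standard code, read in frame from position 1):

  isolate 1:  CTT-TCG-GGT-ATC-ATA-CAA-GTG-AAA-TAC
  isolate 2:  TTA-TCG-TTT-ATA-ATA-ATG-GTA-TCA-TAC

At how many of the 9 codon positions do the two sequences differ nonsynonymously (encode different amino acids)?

Codon 1: CTT Leu / TTA Leu — synonymous.
Codon 2: TCG Ser / TCG Ser — identical.
Codon 3: GGT Gly / TTT Phe — nonsynonymous.
Codon 4: ATC Ile / ATA Ile — synonymous.
Codon 5: ATA Ile / ATA Ile — identical.
Codon 6: CAA Gln / ATG Met — nonsynonymous.
Codon 7: GTG Val / GTA Val — synonymous.
Codon 8: AAA Lys / TCA Ser — nonsynonymous.
Codon 9: TAC Tyr / TAC Tyr — identical.
Nonsynonymous differences: 3.

3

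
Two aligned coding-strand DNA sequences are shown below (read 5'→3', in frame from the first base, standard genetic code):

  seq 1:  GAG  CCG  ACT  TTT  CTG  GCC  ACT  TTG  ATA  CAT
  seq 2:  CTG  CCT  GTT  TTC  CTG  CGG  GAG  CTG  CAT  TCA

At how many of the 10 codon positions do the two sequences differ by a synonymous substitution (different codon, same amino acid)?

3

Codon 1: GAG Glu / CTG Leu — nonsynonymous.
Codon 2: CCG Pro / CCT Pro — synonymous.
Codon 3: ACT Thr / GTT Val — nonsynonymous.
Codon 4: TTT Phe / TTC Phe — synonymous.
Codon 5: CTG Leu / CTG Leu — identical.
Codon 6: GCC Ala / CGG Arg — nonsynonymous.
Codon 7: ACT Thr / GAG Glu — nonsynonymous.
Codon 8: TTG Leu / CTG Leu — synonymous.
Codon 9: ATA Ile / CAT His — nonsynonymous.
Codon 10: CAT His / TCA Ser — nonsynonymous.
Synonymous differences: 3.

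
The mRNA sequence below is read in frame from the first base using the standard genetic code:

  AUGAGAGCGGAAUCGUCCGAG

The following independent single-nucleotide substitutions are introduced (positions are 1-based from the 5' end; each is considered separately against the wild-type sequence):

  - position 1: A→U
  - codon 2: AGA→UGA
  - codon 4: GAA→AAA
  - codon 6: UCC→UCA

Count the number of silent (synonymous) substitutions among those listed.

Codon 1: AUG (Met) → UUG (Leu) — missense.
Codon 2: AGA (Arg) → UGA (Stop) — nonsense.
Codon 4: GAA (Glu) → AAA (Lys) — missense.
Codon 6: UCC (Ser) → UCA (Ser) — synonymous.
Synonymous: 1 of 4.

1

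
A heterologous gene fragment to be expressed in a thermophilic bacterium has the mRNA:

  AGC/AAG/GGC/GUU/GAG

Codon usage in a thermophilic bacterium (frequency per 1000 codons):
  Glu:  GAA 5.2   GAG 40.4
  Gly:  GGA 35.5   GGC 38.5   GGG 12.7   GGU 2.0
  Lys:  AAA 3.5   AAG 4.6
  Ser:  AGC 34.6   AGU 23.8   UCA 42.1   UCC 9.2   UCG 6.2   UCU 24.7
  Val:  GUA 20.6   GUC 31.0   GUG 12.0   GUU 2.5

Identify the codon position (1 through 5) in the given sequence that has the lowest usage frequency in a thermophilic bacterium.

4

Codon 1 AGC (Ser): 34.6 per 1000.
Codon 2 AAG (Lys): 4.6 per 1000.
Codon 3 GGC (Gly): 38.5 per 1000.
Codon 4 GUU (Val): 2.5 per 1000.
Codon 5 GAG (Glu): 40.4 per 1000.
Lowest frequency is 2.5 at codon 4.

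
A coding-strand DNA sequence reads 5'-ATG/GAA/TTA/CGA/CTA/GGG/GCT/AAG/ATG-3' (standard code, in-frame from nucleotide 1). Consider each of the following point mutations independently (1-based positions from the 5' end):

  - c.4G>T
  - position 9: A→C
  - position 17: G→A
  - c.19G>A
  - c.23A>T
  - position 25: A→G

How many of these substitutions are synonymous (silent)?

Codon 2: GAA (Glu) → TAA (Stop) — nonsense.
Codon 3: TTA (Leu) → TTC (Phe) — missense.
Codon 6: GGG (Gly) → GAG (Glu) — missense.
Codon 7: GCT (Ala) → ACT (Thr) — missense.
Codon 8: AAG (Lys) → ATG (Met) — missense.
Codon 9: ATG (Met) → GTG (Val) — missense.
Synonymous: 0 of 6.

0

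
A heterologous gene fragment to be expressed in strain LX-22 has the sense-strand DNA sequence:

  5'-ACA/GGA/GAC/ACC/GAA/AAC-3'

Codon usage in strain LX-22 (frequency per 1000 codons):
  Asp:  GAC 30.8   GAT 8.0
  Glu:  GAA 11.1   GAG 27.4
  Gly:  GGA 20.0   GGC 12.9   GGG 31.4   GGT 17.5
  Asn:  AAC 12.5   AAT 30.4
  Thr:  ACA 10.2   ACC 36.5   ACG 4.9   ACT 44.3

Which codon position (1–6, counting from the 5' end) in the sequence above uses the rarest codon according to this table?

1

Codon 1 ACA (Thr): 10.2 per 1000.
Codon 2 GGA (Gly): 20.0 per 1000.
Codon 3 GAC (Asp): 30.8 per 1000.
Codon 4 ACC (Thr): 36.5 per 1000.
Codon 5 GAA (Glu): 11.1 per 1000.
Codon 6 AAC (Asn): 12.5 per 1000.
Lowest frequency is 10.2 at codon 1.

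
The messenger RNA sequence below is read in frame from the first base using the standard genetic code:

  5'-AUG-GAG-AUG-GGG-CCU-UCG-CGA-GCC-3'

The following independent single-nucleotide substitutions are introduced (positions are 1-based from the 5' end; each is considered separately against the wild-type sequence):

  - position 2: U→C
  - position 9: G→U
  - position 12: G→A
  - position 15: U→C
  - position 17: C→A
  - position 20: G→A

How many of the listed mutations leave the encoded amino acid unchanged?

2

Codon 1: AUG (Met) → ACG (Thr) — missense.
Codon 3: AUG (Met) → AUU (Ile) — missense.
Codon 4: GGG (Gly) → GGA (Gly) — synonymous.
Codon 5: CCU (Pro) → CCC (Pro) — synonymous.
Codon 6: UCG (Ser) → UAG (Stop) — nonsense.
Codon 7: CGA (Arg) → CAA (Gln) — missense.
Synonymous: 2 of 6.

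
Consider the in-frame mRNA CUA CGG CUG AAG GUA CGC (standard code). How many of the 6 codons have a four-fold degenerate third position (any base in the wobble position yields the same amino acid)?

Codon 1 CUA (Leu): third position 4-fold.
Codon 2 CGG (Arg): third position 4-fold.
Codon 3 CUG (Leu): third position 4-fold.
Codon 4 AAG (Lys): third position 2-fold.
Codon 5 GUA (Val): third position 4-fold.
Codon 6 CGC (Arg): third position 4-fold.
Four-fold degenerate third positions: 5.

5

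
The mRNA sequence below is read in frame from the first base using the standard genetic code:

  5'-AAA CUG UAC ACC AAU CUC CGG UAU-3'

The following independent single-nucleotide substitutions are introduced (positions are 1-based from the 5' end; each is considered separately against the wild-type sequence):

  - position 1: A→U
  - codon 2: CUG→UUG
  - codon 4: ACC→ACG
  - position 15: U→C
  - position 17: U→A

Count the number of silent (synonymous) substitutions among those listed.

Codon 1: AAA (Lys) → UAA (Stop) — nonsense.
Codon 2: CUG (Leu) → UUG (Leu) — synonymous.
Codon 4: ACC (Thr) → ACG (Thr) — synonymous.
Codon 5: AAU (Asn) → AAC (Asn) — synonymous.
Codon 6: CUC (Leu) → CAC (His) — missense.
Synonymous: 3 of 5.

3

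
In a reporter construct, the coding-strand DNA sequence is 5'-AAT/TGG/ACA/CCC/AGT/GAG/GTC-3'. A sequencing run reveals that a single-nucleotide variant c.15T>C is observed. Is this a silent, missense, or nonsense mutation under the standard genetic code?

Position 15 falls in codon 5: AGT → Ser.
After the substitution the codon is AGC → Ser.
Both encode Ser, so the change is synonymous.

silent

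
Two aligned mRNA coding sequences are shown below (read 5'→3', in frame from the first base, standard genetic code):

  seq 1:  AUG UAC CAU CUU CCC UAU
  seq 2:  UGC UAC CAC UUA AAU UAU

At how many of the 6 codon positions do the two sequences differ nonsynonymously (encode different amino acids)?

Codon 1: AUG Met / UGC Cys — nonsynonymous.
Codon 2: UAC Tyr / UAC Tyr — identical.
Codon 3: CAU His / CAC His — synonymous.
Codon 4: CUU Leu / UUA Leu — synonymous.
Codon 5: CCC Pro / AAU Asn — nonsynonymous.
Codon 6: UAU Tyr / UAU Tyr — identical.
Nonsynonymous differences: 2.

2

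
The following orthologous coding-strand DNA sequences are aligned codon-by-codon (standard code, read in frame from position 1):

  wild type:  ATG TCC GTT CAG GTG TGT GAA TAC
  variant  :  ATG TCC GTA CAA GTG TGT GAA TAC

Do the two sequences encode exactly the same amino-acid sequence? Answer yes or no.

Codon 1: ATG Met / ATG Met — identical.
Codon 2: TCC Ser / TCC Ser — identical.
Codon 3: GTT Val / GTA Val — synonymous.
Codon 4: CAG Gln / CAA Gln — synonymous.
Codon 5: GTG Val / GTG Val — identical.
Codon 6: TGT Cys / TGT Cys — identical.
Codon 7: GAA Glu / GAA Glu — identical.
Codon 8: TAC Tyr / TAC Tyr — identical.
Nonsynonymous differences: 0 → same protein.

yes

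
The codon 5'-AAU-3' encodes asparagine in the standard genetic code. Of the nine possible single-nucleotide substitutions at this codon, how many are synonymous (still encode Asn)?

1

Position 1: none → 0 synonymous.
Position 2: none → 0 synonymous.
Position 3: AAC → 1 synonymous.
Total: 0 + 0 + 1 = 1.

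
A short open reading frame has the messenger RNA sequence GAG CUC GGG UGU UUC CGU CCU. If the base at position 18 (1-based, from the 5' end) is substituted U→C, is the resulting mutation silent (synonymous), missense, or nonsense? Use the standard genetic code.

Position 18 falls in codon 6: CGU → Arg.
After the substitution the codon is CGC → Arg.
Both encode Arg, so the change is synonymous.

silent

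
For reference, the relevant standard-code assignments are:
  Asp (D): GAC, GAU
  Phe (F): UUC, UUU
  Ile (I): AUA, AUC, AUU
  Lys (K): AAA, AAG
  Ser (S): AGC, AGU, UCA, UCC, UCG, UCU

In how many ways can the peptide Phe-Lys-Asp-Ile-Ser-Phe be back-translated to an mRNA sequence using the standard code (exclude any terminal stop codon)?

Phe: 2 codons.
Lys: 2 codons.
Asp: 2 codons.
Ile: 3 codons.
Ser: 6 codons.
Phe: 2 codons.
2 × 2 × 2 × 3 × 6 × 2 = 288.

288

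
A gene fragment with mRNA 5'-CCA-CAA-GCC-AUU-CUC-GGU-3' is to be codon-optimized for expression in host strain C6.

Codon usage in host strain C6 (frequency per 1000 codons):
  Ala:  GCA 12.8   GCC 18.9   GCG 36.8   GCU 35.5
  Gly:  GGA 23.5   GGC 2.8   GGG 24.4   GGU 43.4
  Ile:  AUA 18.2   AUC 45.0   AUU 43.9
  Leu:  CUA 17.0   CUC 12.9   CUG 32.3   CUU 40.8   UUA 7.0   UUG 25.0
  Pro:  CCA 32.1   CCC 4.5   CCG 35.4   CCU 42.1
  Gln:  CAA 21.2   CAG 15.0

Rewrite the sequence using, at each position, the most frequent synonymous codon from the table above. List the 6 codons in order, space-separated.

CCU CAA GCG AUC CUU GGU

Codon 1 (Pro): best is CCU at 42.1.
Codon 2 (Gln): best is CAA at 21.2.
Codon 3 (Ala): best is GCG at 36.8.
Codon 4 (Ile): best is AUC at 45.0.
Codon 5 (Leu): best is CUU at 40.8.
Codon 6 (Gly): best is GGU at 43.4.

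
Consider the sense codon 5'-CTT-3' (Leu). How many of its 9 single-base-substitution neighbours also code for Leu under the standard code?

Position 1: none → 0 synonymous.
Position 2: none → 0 synonymous.
Position 3: CTC, CTA, CTG → 3 synonymous.
Total: 0 + 0 + 3 = 3.

3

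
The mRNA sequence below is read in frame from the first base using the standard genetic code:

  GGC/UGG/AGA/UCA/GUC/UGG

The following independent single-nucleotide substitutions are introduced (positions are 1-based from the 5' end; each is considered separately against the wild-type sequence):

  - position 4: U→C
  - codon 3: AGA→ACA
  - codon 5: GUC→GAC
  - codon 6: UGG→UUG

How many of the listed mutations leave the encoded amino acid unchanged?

Codon 2: UGG (Trp) → CGG (Arg) — missense.
Codon 3: AGA (Arg) → ACA (Thr) — missense.
Codon 5: GUC (Val) → GAC (Asp) — missense.
Codon 6: UGG (Trp) → UUG (Leu) — missense.
Synonymous: 0 of 4.

0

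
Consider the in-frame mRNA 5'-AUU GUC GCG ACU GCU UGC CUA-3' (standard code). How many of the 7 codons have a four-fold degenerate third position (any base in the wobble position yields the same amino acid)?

5

Codon 1 AUU (Ile): third position 3-fold.
Codon 2 GUC (Val): third position 4-fold.
Codon 3 GCG (Ala): third position 4-fold.
Codon 4 ACU (Thr): third position 4-fold.
Codon 5 GCU (Ala): third position 4-fold.
Codon 6 UGC (Cys): third position 2-fold.
Codon 7 CUA (Leu): third position 4-fold.
Four-fold degenerate third positions: 5.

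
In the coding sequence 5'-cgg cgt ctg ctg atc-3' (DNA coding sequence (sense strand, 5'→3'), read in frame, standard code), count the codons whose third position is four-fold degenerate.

4

Codon 1 CGG (Arg): third position 4-fold.
Codon 2 CGT (Arg): third position 4-fold.
Codon 3 CTG (Leu): third position 4-fold.
Codon 4 CTG (Leu): third position 4-fold.
Codon 5 ATC (Ile): third position 3-fold.
Four-fold degenerate third positions: 4.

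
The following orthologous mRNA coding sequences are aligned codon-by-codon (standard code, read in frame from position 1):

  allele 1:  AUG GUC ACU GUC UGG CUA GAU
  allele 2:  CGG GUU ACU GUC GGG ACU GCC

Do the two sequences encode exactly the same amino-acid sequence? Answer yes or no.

no

Codon 1: AUG Met / CGG Arg — nonsynonymous.
Codon 2: GUC Val / GUU Val — synonymous.
Codon 3: ACU Thr / ACU Thr — identical.
Codon 4: GUC Val / GUC Val — identical.
Codon 5: UGG Trp / GGG Gly — nonsynonymous.
Codon 6: CUA Leu / ACU Thr — nonsynonymous.
Codon 7: GAU Asp / GCC Ala — nonsynonymous.
Nonsynonymous differences: 4 → different protein.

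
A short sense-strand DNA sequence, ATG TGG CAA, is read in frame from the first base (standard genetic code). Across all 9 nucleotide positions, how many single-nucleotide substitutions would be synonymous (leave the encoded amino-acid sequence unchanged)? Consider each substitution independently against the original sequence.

Codon 1 (ATG, Met): 0 synonymous substitutions.
Codon 2 (TGG, Trp): 0 synonymous substitutions.
Codon 3 (CAA, Gln): 1 synonymous substitution.
Total: 0 + 0 + 1 = 1.

1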